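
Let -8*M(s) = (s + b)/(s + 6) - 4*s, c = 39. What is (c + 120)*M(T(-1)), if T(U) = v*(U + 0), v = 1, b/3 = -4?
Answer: -1113/40 ≈ -27.825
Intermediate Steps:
b = -12 (b = 3*(-4) = -12)
T(U) = U (T(U) = 1*(U + 0) = 1*U = U)
M(s) = s/2 - (-12 + s)/(8*(6 + s)) (M(s) = -((s - 12)/(s + 6) - 4*s)/8 = -((-12 + s)/(6 + s) - 4*s)/8 = -(-4*s + (-12 + s)/(6 + s))/8 = s/2 - (-12 + s)/(8*(6 + s)))
(c + 120)*M(T(-1)) = (39 + 120)*((12 + 4*(-1)² + 23*(-1))/(8*(6 - 1))) = 159*((⅛)*(12 + 4*1 - 23)/5) = 159*((⅛)*(⅕)*(12 + 4 - 23)) = 159*((⅛)*(⅕)*(-7)) = 159*(-7/40) = -1113/40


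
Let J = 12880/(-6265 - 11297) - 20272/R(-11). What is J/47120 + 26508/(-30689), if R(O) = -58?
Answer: -19709086681241/23014948709145 ≈ -0.85636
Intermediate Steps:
J = 88817456/254649 (J = 12880/(-6265 - 11297) - 20272/(-58) = 12880/(-17562) - 20272*(-1/58) = 12880*(-1/17562) + 10136/29 = -6440/8781 + 10136/29 = 88817456/254649 ≈ 348.78)
J/47120 + 26508/(-30689) = (88817456/254649)/47120 + 26508/(-30689) = (88817456/254649)*(1/47120) + 26508*(-1/30689) = 5551091/749941305 - 26508/30689 = -19709086681241/23014948709145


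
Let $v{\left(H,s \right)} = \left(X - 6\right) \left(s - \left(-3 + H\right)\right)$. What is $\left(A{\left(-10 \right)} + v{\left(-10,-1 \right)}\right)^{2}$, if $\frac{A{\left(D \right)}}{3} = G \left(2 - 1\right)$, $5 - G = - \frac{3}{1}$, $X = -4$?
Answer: $9216$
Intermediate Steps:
$G = 8$ ($G = 5 - - \frac{3}{1} = 5 - \left(-3\right) 1 = 5 - -3 = 5 + 3 = 8$)
$A{\left(D \right)} = 24$ ($A{\left(D \right)} = 3 \cdot 8 \left(2 - 1\right) = 3 \cdot 8 \cdot 1 = 3 \cdot 8 = 24$)
$v{\left(H,s \right)} = -30 - 10 s + 10 H$ ($v{\left(H,s \right)} = \left(-4 - 6\right) \left(s - \left(-3 + H\right)\right) = - 10 \left(3 + s - H\right) = -30 - 10 s + 10 H$)
$\left(A{\left(-10 \right)} + v{\left(-10,-1 \right)}\right)^{2} = \left(24 - 120\right)^{2} = \left(-96\right)^{2} = 9216$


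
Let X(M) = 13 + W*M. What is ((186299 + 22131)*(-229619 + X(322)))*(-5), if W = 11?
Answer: 235592597600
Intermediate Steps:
X(M) = 13 + 11*M
((186299 + 22131)*(-229619 + X(322)))*(-5) = ((186299 + 22131)*(-229619 + (13 + 11*322)))*(-5) = (208430*(-229619 + (13 + 3542)))*(-5) = (208430*(-229619 + 3555))*(-5) = (208430*(-226064))*(-5) = -47118519520*(-5) = 235592597600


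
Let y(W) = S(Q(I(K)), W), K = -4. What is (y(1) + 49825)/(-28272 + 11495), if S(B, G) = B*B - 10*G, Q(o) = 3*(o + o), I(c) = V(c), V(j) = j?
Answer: -50391/16777 ≈ -3.0036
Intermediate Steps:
I(c) = c
Q(o) = 6*o (Q(o) = 3*(2*o) = 6*o)
S(B, G) = B**2 - 10*G
y(W) = 576 - 10*W (y(W) = (6*(-4))**2 - 10*W = (-24)**2 - 10*W = 576 - 10*W)
(y(1) + 49825)/(-28272 + 11495) = ((576 - 10*1) + 49825)/(-28272 + 11495) = ((576 - 10) + 49825)/(-16777) = (566 + 49825)*(-1/16777) = 50391*(-1/16777) = -50391/16777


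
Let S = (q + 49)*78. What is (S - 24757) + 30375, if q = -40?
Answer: 6320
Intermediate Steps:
S = 702 (S = (-40 + 49)*78 = 9*78 = 702)
(S - 24757) + 30375 = (702 - 24757) + 30375 = -24055 + 30375 = 6320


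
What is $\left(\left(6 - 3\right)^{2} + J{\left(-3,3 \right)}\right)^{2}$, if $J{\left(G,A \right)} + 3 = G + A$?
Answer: $36$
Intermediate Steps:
$J{\left(G,A \right)} = -3 + A + G$ ($J{\left(G,A \right)} = -3 + \left(G + A\right) = -3 + \left(A + G\right) = -3 + A + G$)
$\left(\left(6 - 3\right)^{2} + J{\left(-3,3 \right)}\right)^{2} = \left(\left(6 - 3\right)^{2} - 3\right)^{2} = \left(3^{2} - 3\right)^{2} = \left(9 - 3\right)^{2} = 6^{2} = 36$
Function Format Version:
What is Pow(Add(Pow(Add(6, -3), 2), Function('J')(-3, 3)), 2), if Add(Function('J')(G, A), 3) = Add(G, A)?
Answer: 36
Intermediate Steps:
Function('J')(G, A) = Add(-3, A, G) (Function('J')(G, A) = Add(-3, Add(G, A)) = Add(-3, Add(A, G)) = Add(-3, A, G))
Pow(Add(Pow(Add(6, -3), 2), Function('J')(-3, 3)), 2) = Pow(Add(Pow(Add(6, -3), 2), Add(-3, 3, -3)), 2) = Pow(Add(Pow(3, 2), -3), 2) = Pow(Add(9, -3), 2) = Pow(6, 2) = 36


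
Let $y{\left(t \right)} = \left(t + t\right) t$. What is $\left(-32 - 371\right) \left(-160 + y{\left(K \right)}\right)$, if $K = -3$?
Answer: $57226$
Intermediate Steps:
$y{\left(t \right)} = 2 t^{2}$ ($y{\left(t \right)} = 2 t t = 2 t^{2}$)
$\left(-32 - 371\right) \left(-160 + y{\left(K \right)}\right) = \left(-32 - 371\right) \left(-160 + 2 \left(-3\right)^{2}\right) = - 403 \left(-160 + 2 \cdot 9\right) = - 403 \left(-160 + 18\right) = \left(-403\right) \left(-142\right) = 57226$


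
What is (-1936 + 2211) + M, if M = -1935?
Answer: -1660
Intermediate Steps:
(-1936 + 2211) + M = (-1936 + 2211) - 1935 = 275 - 1935 = -1660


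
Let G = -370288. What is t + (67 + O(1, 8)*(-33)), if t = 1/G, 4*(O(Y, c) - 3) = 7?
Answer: -33233349/370288 ≈ -89.750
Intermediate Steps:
O(Y, c) = 19/4 (O(Y, c) = 3 + (¼)*7 = 3 + 7/4 = 19/4)
t = -1/370288 (t = 1/(-370288) = -1/370288 ≈ -2.7006e-6)
t + (67 + O(1, 8)*(-33)) = -1/370288 + (67 + (19/4)*(-33)) = -1/370288 + (67 - 627/4) = -1/370288 - 359/4 = -33233349/370288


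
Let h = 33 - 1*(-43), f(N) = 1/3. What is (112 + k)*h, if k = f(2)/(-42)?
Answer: 536218/63 ≈ 8511.4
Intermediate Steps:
f(N) = ⅓
h = 76 (h = 33 + 43 = 76)
k = -1/126 (k = (⅓)/(-42) = (⅓)*(-1/42) = -1/126 ≈ -0.0079365)
(112 + k)*h = (112 - 1/126)*76 = (14111/126)*76 = 536218/63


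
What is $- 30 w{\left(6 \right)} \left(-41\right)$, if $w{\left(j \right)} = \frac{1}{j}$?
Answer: $205$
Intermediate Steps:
$- 30 w{\left(6 \right)} \left(-41\right) = - \frac{30}{6} \left(-41\right) = \left(-30\right) \frac{1}{6} \left(-41\right) = \left(-5\right) \left(-41\right) = 205$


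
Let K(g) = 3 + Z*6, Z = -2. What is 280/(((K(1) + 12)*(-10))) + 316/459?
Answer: -3968/459 ≈ -8.6449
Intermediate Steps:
K(g) = -9 (K(g) = 3 - 2*6 = 3 - 12 = -9)
280/(((K(1) + 12)*(-10))) + 316/459 = 280/(((-9 + 12)*(-10))) + 316/459 = 280/((3*(-10))) + 316*(1/459) = 280/(-30) + 316/459 = 280*(-1/30) + 316/459 = -28/3 + 316/459 = -3968/459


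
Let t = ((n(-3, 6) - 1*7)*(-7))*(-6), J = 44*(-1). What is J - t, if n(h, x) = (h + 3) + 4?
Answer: 82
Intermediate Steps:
n(h, x) = 7 + h (n(h, x) = (3 + h) + 4 = 7 + h)
J = -44
t = -126 (t = (((7 - 3) - 1*7)*(-7))*(-6) = ((4 - 7)*(-7))*(-6) = -3*(-7)*(-6) = 21*(-6) = -126)
J - t = -44 - 1*(-126) = -44 + 126 = 82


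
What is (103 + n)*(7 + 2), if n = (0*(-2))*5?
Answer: 927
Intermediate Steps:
n = 0 (n = 0*5 = 0)
(103 + n)*(7 + 2) = (103 + 0)*(7 + 2) = 103*9 = 927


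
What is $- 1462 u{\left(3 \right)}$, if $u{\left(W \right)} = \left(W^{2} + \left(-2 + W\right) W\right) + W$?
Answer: $-21930$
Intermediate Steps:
$u{\left(W \right)} = W + W^{2} + W \left(-2 + W\right)$ ($u{\left(W \right)} = \left(W^{2} + W \left(-2 + W\right)\right) + W = W + W^{2} + W \left(-2 + W\right)$)
$- 1462 u{\left(3 \right)} = - 1462 \cdot 3 \left(-1 + 2 \cdot 3\right) = - 1462 \cdot 3 \left(-1 + 6\right) = - 1462 \cdot 3 \cdot 5 = \left(-1462\right) 15 = -21930$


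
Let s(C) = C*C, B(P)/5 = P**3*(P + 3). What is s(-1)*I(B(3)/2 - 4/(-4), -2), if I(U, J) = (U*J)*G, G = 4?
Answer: -3248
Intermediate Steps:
B(P) = 5*P**3*(3 + P) (B(P) = 5*(P**3*(P + 3)) = 5*(P**3*(3 + P)) = 5*P**3*(3 + P))
s(C) = C**2
I(U, J) = 4*J*U (I(U, J) = (U*J)*4 = (J*U)*4 = 4*J*U)
s(-1)*I(B(3)/2 - 4/(-4), -2) = (-1)**2*(4*(-2)*((5*3**3*(3 + 3))/2 - 4/(-4))) = 1*(4*(-2)*((5*27*6)*(1/2) - 4*(-1/4))) = 1*(4*(-2)*(810*(1/2) + 1)) = 1*(4*(-2)*(405 + 1)) = 1*(4*(-2)*406) = 1*(-3248) = -3248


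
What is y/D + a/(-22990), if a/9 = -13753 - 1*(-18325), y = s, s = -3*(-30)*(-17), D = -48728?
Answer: -492471261/280064180 ≈ -1.7584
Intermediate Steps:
s = -1530 (s = 90*(-17) = -1530)
y = -1530
a = 41148 (a = 9*(-13753 - 1*(-18325)) = 9*(-13753 + 18325) = 9*4572 = 41148)
y/D + a/(-22990) = -1530/(-48728) + 41148/(-22990) = -1530*(-1/48728) + 41148*(-1/22990) = 765/24364 - 20574/11495 = -492471261/280064180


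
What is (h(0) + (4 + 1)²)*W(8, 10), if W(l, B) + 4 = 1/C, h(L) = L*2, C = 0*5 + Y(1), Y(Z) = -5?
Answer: -105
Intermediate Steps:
C = -5 (C = 0*5 - 5 = 0 - 5 = -5)
h(L) = 2*L
W(l, B) = -21/5 (W(l, B) = -4 + 1/(-5) = -4 - ⅕ = -21/5)
(h(0) + (4 + 1)²)*W(8, 10) = (2*0 + (4 + 1)²)*(-21/5) = (0 + 5²)*(-21/5) = (0 + 25)*(-21/5) = 25*(-21/5) = -105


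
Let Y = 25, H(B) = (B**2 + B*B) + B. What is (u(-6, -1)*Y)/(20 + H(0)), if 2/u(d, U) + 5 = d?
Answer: -5/22 ≈ -0.22727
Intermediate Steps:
H(B) = B + 2*B**2 (H(B) = (B**2 + B**2) + B = 2*B**2 + B = B + 2*B**2)
u(d, U) = 2/(-5 + d)
(u(-6, -1)*Y)/(20 + H(0)) = ((2/(-5 - 6))*25)/(20 + 0*(1 + 2*0)) = ((2/(-11))*25)/(20 + 0*(1 + 0)) = ((2*(-1/11))*25)/(20 + 0*1) = (-2/11*25)/(20 + 0) = -50/11/20 = -50/11*1/20 = -5/22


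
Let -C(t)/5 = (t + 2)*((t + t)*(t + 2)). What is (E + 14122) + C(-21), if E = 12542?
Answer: 102474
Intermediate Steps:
C(t) = -10*t*(2 + t)² (C(t) = -5*(t + 2)*(t + t)*(t + 2) = -5*(2 + t)*(2*t)*(2 + t) = -5*(2 + t)*2*t*(2 + t) = -10*t*(2 + t)²)
(E + 14122) + C(-21) = (12542 + 14122) - 10*(-21)*(2 - 21)² = 26664 - 10*(-21)*(-19)² = 26664 - 10*(-21)*361 = 26664 + 75810 = 102474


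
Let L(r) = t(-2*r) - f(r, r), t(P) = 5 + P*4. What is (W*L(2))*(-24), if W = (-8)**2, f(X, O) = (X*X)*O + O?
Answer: 32256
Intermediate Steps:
f(X, O) = O + O*X**2 (f(X, O) = X**2*O + O = O*X**2 + O = O + O*X**2)
t(P) = 5 + 4*P
L(r) = 5 - 8*r - r*(1 + r**2) (L(r) = (5 + 4*(-2*r)) - r*(1 + r**2) = (5 - 8*r) - r*(1 + r**2) = 5 - 8*r - r*(1 + r**2))
W = 64
(W*L(2))*(-24) = (64*(5 - 1*2**3 - 9*2))*(-24) = (64*(5 - 1*8 - 18))*(-24) = (64*(5 - 8 - 18))*(-24) = (64*(-21))*(-24) = -1344*(-24) = 32256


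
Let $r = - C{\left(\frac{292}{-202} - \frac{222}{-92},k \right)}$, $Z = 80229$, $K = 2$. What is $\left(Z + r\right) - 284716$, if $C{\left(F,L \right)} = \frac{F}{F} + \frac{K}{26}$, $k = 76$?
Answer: $- \frac{2658345}{13} \approx -2.0449 \cdot 10^{5}$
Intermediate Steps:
$C{\left(F,L \right)} = \frac{14}{13}$ ($C{\left(F,L \right)} = \frac{F}{F} + \frac{2}{26} = 1 + 2 \cdot \frac{1}{26} = 1 + \frac{1}{13} = \frac{14}{13}$)
$r = - \frac{14}{13}$ ($r = \left(-1\right) \frac{14}{13} = - \frac{14}{13} \approx -1.0769$)
$\left(Z + r\right) - 284716 = \left(80229 - \frac{14}{13}\right) - 284716 = \frac{1042963}{13} - 284716 = - \frac{2658345}{13}$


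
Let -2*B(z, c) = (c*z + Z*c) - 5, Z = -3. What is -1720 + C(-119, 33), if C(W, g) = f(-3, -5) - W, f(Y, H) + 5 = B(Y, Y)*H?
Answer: -3147/2 ≈ -1573.5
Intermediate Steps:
B(z, c) = 5/2 + 3*c/2 - c*z/2 (B(z, c) = -((c*z - 3*c) - 5)/2 = -((-3*c + c*z) - 5)/2 = -(-5 - 3*c + c*z)/2 = 5/2 + 3*c/2 - c*z/2)
f(Y, H) = -5 + H*(5/2 - Y²/2 + 3*Y/2) (f(Y, H) = -5 + (5/2 + 3*Y/2 - Y*Y/2)*H = -5 + (5/2 + 3*Y/2 - Y²/2)*H = -5 + (5/2 - Y²/2 + 3*Y/2)*H = -5 + H*(5/2 - Y²/2 + 3*Y/2))
C(W, g) = 55/2 - W (C(W, g) = (-5 + (½)*(-5)*(5 - 1*(-3)² + 3*(-3))) - W = (-5 + (½)*(-5)*(5 - 1*9 - 9)) - W = (-5 + (½)*(-5)*(5 - 9 - 9)) - W = (-5 + (½)*(-5)*(-13)) - W = (-5 + 65/2) - W = 55/2 - W)
-1720 + C(-119, 33) = -1720 + (55/2 - 1*(-119)) = -1720 + (55/2 + 119) = -1720 + 293/2 = -3147/2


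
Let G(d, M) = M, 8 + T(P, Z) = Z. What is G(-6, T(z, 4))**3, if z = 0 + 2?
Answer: -64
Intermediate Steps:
z = 2
T(P, Z) = -8 + Z
G(-6, T(z, 4))**3 = (-8 + 4)**3 = (-4)**3 = -64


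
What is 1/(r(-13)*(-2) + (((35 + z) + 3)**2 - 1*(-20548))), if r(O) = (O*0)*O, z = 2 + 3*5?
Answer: 1/23573 ≈ 4.2421e-5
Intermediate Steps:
z = 17 (z = 2 + 15 = 17)
r(O) = 0 (r(O) = 0*O = 0)
1/(r(-13)*(-2) + (((35 + z) + 3)**2 - 1*(-20548))) = 1/(0*(-2) + (((35 + 17) + 3)**2 - 1*(-20548))) = 1/(0 + ((52 + 3)**2 + 20548)) = 1/(0 + (55**2 + 20548)) = 1/(0 + (3025 + 20548)) = 1/(0 + 23573) = 1/23573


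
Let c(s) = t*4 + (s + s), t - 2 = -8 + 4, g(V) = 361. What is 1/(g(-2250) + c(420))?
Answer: 1/1193 ≈ 0.00083822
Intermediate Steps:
t = -2 (t = 2 + (-8 + 4) = 2 - 4 = -2)
c(s) = -8 + 2*s (c(s) = -2*4 + (s + s) = -8 + 2*s)
1/(g(-2250) + c(420)) = 1/(361 + (-8 + 2*420)) = 1/(361 + (-8 + 840)) = 1/(361 + 832) = 1/1193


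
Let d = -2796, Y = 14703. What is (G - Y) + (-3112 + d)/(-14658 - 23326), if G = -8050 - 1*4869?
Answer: -262297035/9496 ≈ -27622.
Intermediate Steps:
G = -12919 (G = -8050 - 4869 = -12919)
(G - Y) + (-3112 + d)/(-14658 - 23326) = (-12919 - 1*14703) + (-3112 - 2796)/(-14658 - 23326) = (-12919 - 14703) - 5908/(-37984) = -27622 - 5908*(-1/37984) = -27622 + 1477/9496 = -262297035/9496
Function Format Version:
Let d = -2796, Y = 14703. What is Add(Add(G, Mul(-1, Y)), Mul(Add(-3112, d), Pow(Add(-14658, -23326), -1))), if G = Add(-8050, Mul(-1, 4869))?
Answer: Rational(-262297035, 9496) ≈ -27622.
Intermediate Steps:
G = -12919 (G = Add(-8050, -4869) = -12919)
Add(Add(G, Mul(-1, Y)), Mul(Add(-3112, d), Pow(Add(-14658, -23326), -1))) = Add(Add(-12919, Mul(-1, 14703)), Mul(Add(-3112, -2796), Pow(Add(-14658, -23326), -1))) = Add(Add(-12919, -14703), Mul(-5908, Pow(-37984, -1))) = Add(-27622, Mul(-5908, Rational(-1, 37984))) = Add(-27622, Rational(1477, 9496)) = Rational(-262297035, 9496)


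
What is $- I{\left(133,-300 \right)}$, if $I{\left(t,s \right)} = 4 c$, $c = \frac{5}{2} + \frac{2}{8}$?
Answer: $-11$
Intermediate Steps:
$c = \frac{11}{4}$ ($c = 5 \cdot \frac{1}{2} + 2 \cdot \frac{1}{8} = \frac{5}{2} + \frac{1}{4} = \frac{11}{4} \approx 2.75$)
$I{\left(t,s \right)} = 11$ ($I{\left(t,s \right)} = 4 \cdot \frac{11}{4} = 11$)
$- I{\left(133,-300 \right)} = \left(-1\right) 11 = -11$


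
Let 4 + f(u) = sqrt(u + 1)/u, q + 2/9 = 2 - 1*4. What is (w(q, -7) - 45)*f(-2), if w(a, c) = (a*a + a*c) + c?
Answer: 10208/81 + 1276*I/81 ≈ 126.02 + 15.753*I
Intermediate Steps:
q = -20/9 (q = -2/9 + (2 - 1*4) = -2/9 + (2 - 4) = -2/9 - 2 = -20/9 ≈ -2.2222)
f(u) = -4 + sqrt(1 + u)/u (f(u) = -4 + sqrt(u + 1)/u = -4 + sqrt(1 + u)/u)
w(a, c) = c + a**2 + a*c (w(a, c) = (a**2 + a*c) + c = c + a**2 + a*c)
(w(q, -7) - 45)*f(-2) = ((-7 + (-20/9)**2 - 20/9*(-7)) - 45)*(-4 + sqrt(1 - 2)/(-2)) = ((-7 + 400/81 + 140/9) - 45)*(-4 - I/2) = (1093/81 - 45)*(-4 - I/2) = -2552*(-4 - I/2)/81 = 10208/81 + 1276*I/81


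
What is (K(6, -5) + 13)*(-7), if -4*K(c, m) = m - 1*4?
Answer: -427/4 ≈ -106.75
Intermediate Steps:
K(c, m) = 1 - m/4 (K(c, m) = -(m - 1*4)/4 = -(m - 4)/4 = -(-4 + m)/4 = 1 - m/4)
(K(6, -5) + 13)*(-7) = ((1 - 1/4*(-5)) + 13)*(-7) = ((1 + 5/4) + 13)*(-7) = (9/4 + 13)*(-7) = (61/4)*(-7) = -427/4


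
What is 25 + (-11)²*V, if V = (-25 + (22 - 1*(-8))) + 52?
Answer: 6922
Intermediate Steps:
V = 57 (V = (-25 + (22 + 8)) + 52 = (-25 + 30) + 52 = 5 + 52 = 57)
25 + (-11)²*V = 25 + (-11)²*57 = 25 + 121*57 = 25 + 6897 = 6922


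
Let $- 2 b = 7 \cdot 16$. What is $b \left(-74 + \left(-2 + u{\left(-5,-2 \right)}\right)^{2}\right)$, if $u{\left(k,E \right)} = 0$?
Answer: $3920$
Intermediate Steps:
$b = -56$ ($b = - \frac{7 \cdot 16}{2} = \left(- \frac{1}{2}\right) 112 = -56$)
$b \left(-74 + \left(-2 + u{\left(-5,-2 \right)}\right)^{2}\right) = - 56 \left(-74 + \left(-2 + 0\right)^{2}\right) = - 56 \left(-74 + \left(-2\right)^{2}\right) = - 56 \left(-74 + 4\right) = \left(-56\right) \left(-70\right) = 3920$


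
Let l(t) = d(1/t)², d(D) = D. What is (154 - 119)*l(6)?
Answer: 35/36 ≈ 0.97222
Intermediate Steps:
l(t) = t⁻² (l(t) = (1/t)² = t⁻²)
(154 - 119)*l(6) = (154 - 119)/6² = 35*(1/36) = 35/36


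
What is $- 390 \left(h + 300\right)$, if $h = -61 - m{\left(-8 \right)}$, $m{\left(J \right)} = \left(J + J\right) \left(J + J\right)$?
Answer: $6630$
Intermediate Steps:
$m{\left(J \right)} = 4 J^{2}$ ($m{\left(J \right)} = 2 J 2 J = 4 J^{2}$)
$h = -317$ ($h = -61 - 4 \left(-8\right)^{2} = -61 - 4 \cdot 64 = -61 - 256 = -317$)
$- 390 \left(h + 300\right) = - 390 \left(-317 + 300\right) = \left(-390\right) \left(-17\right) = 6630$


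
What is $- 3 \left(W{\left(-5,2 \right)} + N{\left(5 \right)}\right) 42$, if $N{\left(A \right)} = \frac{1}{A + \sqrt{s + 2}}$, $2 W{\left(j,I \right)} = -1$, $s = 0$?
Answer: $\frac{819}{23} + \frac{126 \sqrt{2}}{23} \approx 43.356$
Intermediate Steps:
$W{\left(j,I \right)} = - \frac{1}{2}$ ($W{\left(j,I \right)} = \frac{1}{2} \left(-1\right) = - \frac{1}{2}$)
$N{\left(A \right)} = \frac{1}{A + \sqrt{2}}$ ($N{\left(A \right)} = \frac{1}{A + \sqrt{0 + 2}} = \frac{1}{A + \sqrt{2}}$)
$- 3 \left(W{\left(-5,2 \right)} + N{\left(5 \right)}\right) 42 = - 3 \left(- \frac{1}{2} + \frac{1}{5 + \sqrt{2}}\right) 42 = \left(\frac{3}{2} - \frac{3}{5 + \sqrt{2}}\right) 42 = 63 - \frac{126}{5 + \sqrt{2}}$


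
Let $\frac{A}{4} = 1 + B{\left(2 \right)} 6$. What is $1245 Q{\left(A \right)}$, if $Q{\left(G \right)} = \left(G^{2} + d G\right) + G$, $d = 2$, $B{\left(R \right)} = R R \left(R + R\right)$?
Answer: $188876460$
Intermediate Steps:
$B{\left(R \right)} = 2 R^{3}$ ($B{\left(R \right)} = R^{2} \cdot 2 R = 2 R^{3}$)
$A = 388$ ($A = 4 \left(1 + 2 \cdot 2^{3} \cdot 6\right) = 4 \left(1 + 2 \cdot 8 \cdot 6\right) = 4 \left(1 + 16 \cdot 6\right) = 4 \left(1 + 96\right) = 4 \cdot 97 = 388$)
$Q{\left(G \right)} = G^{2} + 3 G$ ($Q{\left(G \right)} = \left(G^{2} + 2 G\right) + G = G^{2} + 3 G$)
$1245 Q{\left(A \right)} = 1245 \cdot 388 \left(3 + 388\right) = 1245 \cdot 388 \cdot 391 = 1245 \cdot 151708 = 188876460$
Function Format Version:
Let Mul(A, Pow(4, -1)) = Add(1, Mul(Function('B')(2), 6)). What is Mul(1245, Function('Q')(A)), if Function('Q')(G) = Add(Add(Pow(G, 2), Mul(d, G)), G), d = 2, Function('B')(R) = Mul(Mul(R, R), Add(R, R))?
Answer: 188876460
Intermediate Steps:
Function('B')(R) = Mul(2, Pow(R, 3)) (Function('B')(R) = Mul(Pow(R, 2), Mul(2, R)) = Mul(2, Pow(R, 3)))
A = 388 (A = Mul(4, Add(1, Mul(Mul(2, Pow(2, 3)), 6))) = Mul(4, Add(1, Mul(Mul(2, 8), 6))) = Mul(4, Add(1, Mul(16, 6))) = Mul(4, Add(1, 96)) = Mul(4, 97) = 388)
Function('Q')(G) = Add(Pow(G, 2), Mul(3, G)) (Function('Q')(G) = Add(Add(Pow(G, 2), Mul(2, G)), G) = Add(Pow(G, 2), Mul(3, G)))
Mul(1245, Function('Q')(A)) = Mul(1245, Mul(388, Add(3, 388))) = Mul(1245, Mul(388, 391)) = Mul(1245, 151708) = 188876460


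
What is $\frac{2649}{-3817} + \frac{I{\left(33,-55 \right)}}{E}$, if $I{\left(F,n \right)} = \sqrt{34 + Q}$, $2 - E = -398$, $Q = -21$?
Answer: $- \frac{2649}{3817} + \frac{\sqrt{13}}{400} \approx -0.68499$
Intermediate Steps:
$E = 400$ ($E = 2 - -398 = 2 + 398 = 400$)
$I{\left(F,n \right)} = \sqrt{13}$ ($I{\left(F,n \right)} = \sqrt{34 - 21} = \sqrt{13}$)
$\frac{2649}{-3817} + \frac{I{\left(33,-55 \right)}}{E} = \frac{2649}{-3817} + \frac{\sqrt{13}}{400} = 2649 \left(- \frac{1}{3817}\right) + \sqrt{13} \cdot \frac{1}{400} = - \frac{2649}{3817} + \frac{\sqrt{13}}{400}$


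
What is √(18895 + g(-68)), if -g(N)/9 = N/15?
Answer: √473395/5 ≈ 137.61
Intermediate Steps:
g(N) = -3*N/5 (g(N) = -9*N/15 = -3*N/5)
√(18895 + g(-68)) = √(18895 - ⅗*(-68)) = √(18895 + 204/5) = √(94679/5) = √473395/5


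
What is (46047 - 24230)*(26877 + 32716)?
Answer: 1300140481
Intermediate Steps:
(46047 - 24230)*(26877 + 32716) = 21817*59593 = 1300140481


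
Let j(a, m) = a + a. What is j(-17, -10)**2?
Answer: 1156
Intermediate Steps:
j(a, m) = 2*a
j(-17, -10)**2 = (2*(-17))**2 = (-34)**2 = 1156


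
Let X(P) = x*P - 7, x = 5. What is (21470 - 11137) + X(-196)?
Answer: 9346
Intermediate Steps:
X(P) = -7 + 5*P (X(P) = 5*P - 7 = -7 + 5*P)
(21470 - 11137) + X(-196) = (21470 - 11137) + (-7 + 5*(-196)) = 10333 + (-7 - 980) = 10333 - 987 = 9346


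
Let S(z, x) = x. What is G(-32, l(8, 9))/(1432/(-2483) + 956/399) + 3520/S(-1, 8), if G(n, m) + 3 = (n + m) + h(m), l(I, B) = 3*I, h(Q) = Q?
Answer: 805926521/1802380 ≈ 447.15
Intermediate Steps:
G(n, m) = -3 + n + 2*m (G(n, m) = -3 + ((n + m) + m) = -3 + ((m + n) + m) = -3 + (n + 2*m) = -3 + n + 2*m)
G(-32, l(8, 9))/(1432/(-2483) + 956/399) + 3520/S(-1, 8) = (-3 - 32 + 2*(3*8))/(1432/(-2483) + 956/399) + 3520/8 = (-3 - 32 + 2*24)/(1432*(-1/2483) + 956*(1/399)) + 3520*(1/8) = (-3 - 32 + 48)/(-1432/2483 + 956/399) + 440 = 13/(1802380/990717) + 440 = 13*(990717/1802380) + 440 = 12879321/1802380 + 440 = 805926521/1802380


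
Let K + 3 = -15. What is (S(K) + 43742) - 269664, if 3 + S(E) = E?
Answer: -225943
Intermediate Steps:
K = -18 (K = -3 - 15 = -18)
S(E) = -3 + E
(S(K) + 43742) - 269664 = ((-3 - 18) + 43742) - 269664 = (-21 + 43742) - 269664 = 43721 - 269664 = -225943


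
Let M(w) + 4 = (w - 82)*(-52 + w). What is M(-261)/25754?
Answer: 107355/25754 ≈ 4.1685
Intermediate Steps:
M(w) = -4 + (-82 + w)*(-52 + w) (M(w) = -4 + (w - 82)*(-52 + w) = -4 + (-82 + w)*(-52 + w))
M(-261)/25754 = (4260 + (-261)**2 - 134*(-261))/25754 = (4260 + 68121 + 34974)*(1/25754) = 107355*(1/25754) = 107355/25754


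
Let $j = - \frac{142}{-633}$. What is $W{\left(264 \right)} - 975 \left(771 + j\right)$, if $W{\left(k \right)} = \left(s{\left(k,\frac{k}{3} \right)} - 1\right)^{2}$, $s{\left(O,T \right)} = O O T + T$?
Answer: $\frac{7937355266229350}{211} \approx 3.7618 \cdot 10^{13}$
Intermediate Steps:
$j = \frac{142}{633}$ ($j = \left(-142\right) \left(- \frac{1}{633}\right) = \frac{142}{633} \approx 0.22433$)
$s{\left(O,T \right)} = T + T O^{2}$ ($s{\left(O,T \right)} = O^{2} T + T = T O^{2} + T = T + T O^{2}$)
$W{\left(k \right)} = \left(-1 + \frac{k \left(1 + k^{2}\right)}{3}\right)^{2}$ ($W{\left(k \right)} = \left(\frac{k}{3} \left(1 + k^{2}\right) - 1\right)^{2} = \left(\frac{k \left(1 + k^{2}\right)}{3} - 1\right)^{2} = \left(-1 + \frac{k \left(1 + k^{2}\right)}{3}\right)^{2}$)
$W{\left(264 \right)} - 975 \left(771 + j\right) = \frac{\left(-3 + 264 + 264^{3}\right)^{2}}{9} - 975 \left(771 + \frac{142}{633}\right) = \frac{\left(-3 + 264 + 18399744\right)^{2}}{9} - 975 \cdot \frac{488185}{633} = \frac{18400005^{2}}{9} - \frac{158660125}{211} = \frac{1}{9} \cdot 338560184000025 - \frac{158660125}{211} = 37617798222225 - \frac{158660125}{211} = \frac{7937355266229350}{211}$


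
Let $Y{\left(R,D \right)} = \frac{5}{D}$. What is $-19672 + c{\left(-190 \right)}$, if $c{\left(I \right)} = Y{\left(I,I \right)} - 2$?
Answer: $- \frac{747613}{38} \approx -19674.0$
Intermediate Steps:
$c{\left(I \right)} = -2 + \frac{5}{I}$ ($c{\left(I \right)} = \frac{5}{I} - 2 = -2 + \frac{5}{I}$)
$-19672 + c{\left(-190 \right)} = -19672 - \left(2 - \frac{5}{-190}\right) = -19672 + \left(-2 + 5 \left(- \frac{1}{190}\right)\right) = -19672 - \frac{77}{38} = - \frac{747613}{38}$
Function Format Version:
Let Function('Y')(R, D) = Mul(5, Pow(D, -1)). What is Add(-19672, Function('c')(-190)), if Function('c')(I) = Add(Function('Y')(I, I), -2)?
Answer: Rational(-747613, 38) ≈ -19674.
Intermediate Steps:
Function('c')(I) = Add(-2, Mul(5, Pow(I, -1))) (Function('c')(I) = Add(Mul(5, Pow(I, -1)), -2) = Add(-2, Mul(5, Pow(I, -1))))
Add(-19672, Function('c')(-190)) = Add(-19672, Add(-2, Mul(5, Pow(-190, -1)))) = Add(-19672, Add(-2, Mul(5, Rational(-1, 190)))) = Add(-19672, Add(-2, Rational(-1, 38))) = Add(-19672, Rational(-77, 38)) = Rational(-747613, 38)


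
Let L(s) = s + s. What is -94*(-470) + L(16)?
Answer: 44212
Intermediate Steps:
L(s) = 2*s
-94*(-470) + L(16) = -94*(-470) + 2*16 = 44180 + 32 = 44212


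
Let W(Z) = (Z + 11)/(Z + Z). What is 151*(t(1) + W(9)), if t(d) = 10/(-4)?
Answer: -3775/18 ≈ -209.72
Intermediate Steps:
t(d) = -5/2 (t(d) = 10*(-1/4) = -5/2)
W(Z) = (11 + Z)/(2*Z) (W(Z) = (11 + Z)/((2*Z)) = (11 + Z)*(1/(2*Z)) = (11 + Z)/(2*Z))
151*(t(1) + W(9)) = 151*(-5/2 + (1/2)*(11 + 9)/9) = 151*(-5/2 + (1/2)*(1/9)*20) = 151*(-5/2 + 10/9) = 151*(-25/18) = -3775/18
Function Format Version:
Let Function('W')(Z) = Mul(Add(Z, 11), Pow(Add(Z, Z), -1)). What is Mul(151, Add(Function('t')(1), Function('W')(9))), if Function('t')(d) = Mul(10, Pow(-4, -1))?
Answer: Rational(-3775, 18) ≈ -209.72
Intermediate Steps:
Function('t')(d) = Rational(-5, 2) (Function('t')(d) = Mul(10, Rational(-1, 4)) = Rational(-5, 2))
Function('W')(Z) = Mul(Rational(1, 2), Pow(Z, -1), Add(11, Z)) (Function('W')(Z) = Mul(Add(11, Z), Pow(Mul(2, Z), -1)) = Mul(Add(11, Z), Mul(Rational(1, 2), Pow(Z, -1))) = Mul(Rational(1, 2), Pow(Z, -1), Add(11, Z)))
Mul(151, Add(Function('t')(1), Function('W')(9))) = Mul(151, Add(Rational(-5, 2), Mul(Rational(1, 2), Pow(9, -1), Add(11, 9)))) = Mul(151, Add(Rational(-5, 2), Mul(Rational(1, 2), Rational(1, 9), 20))) = Mul(151, Add(Rational(-5, 2), Rational(10, 9))) = Mul(151, Rational(-25, 18)) = Rational(-3775, 18)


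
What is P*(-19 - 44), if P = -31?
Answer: 1953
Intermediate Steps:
P*(-19 - 44) = -31*(-19 - 44) = -31*(-63) = 1953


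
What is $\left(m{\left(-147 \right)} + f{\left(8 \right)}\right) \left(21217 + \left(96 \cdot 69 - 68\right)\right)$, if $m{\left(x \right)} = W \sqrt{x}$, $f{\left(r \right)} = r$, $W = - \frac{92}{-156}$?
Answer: $222184 + \frac{4471453 i \sqrt{3}}{39} \approx 2.2218 \cdot 10^{5} + 1.9858 \cdot 10^{5} i$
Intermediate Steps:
$W = \frac{23}{39}$ ($W = \left(-92\right) \left(- \frac{1}{156}\right) = \frac{23}{39} \approx 0.58974$)
$m{\left(x \right)} = \frac{23 \sqrt{x}}{39}$
$\left(m{\left(-147 \right)} + f{\left(8 \right)}\right) \left(21217 + \left(96 \cdot 69 - 68\right)\right) = \left(\frac{23 \sqrt{-147}}{39} + 8\right) \left(21217 + \left(96 \cdot 69 - 68\right)\right) = \left(\frac{23 \cdot 7 i \sqrt{3}}{39} + 8\right) \left(21217 + \left(6624 - 68\right)\right) = \left(\frac{161 i \sqrt{3}}{39} + 8\right) \left(21217 + 6556\right) = \left(8 + \frac{161 i \sqrt{3}}{39}\right) 27773 = 222184 + \frac{4471453 i \sqrt{3}}{39}$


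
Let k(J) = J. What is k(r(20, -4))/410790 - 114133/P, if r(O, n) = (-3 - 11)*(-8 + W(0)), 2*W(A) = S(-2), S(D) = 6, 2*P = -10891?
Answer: 9377015251/447391389 ≈ 20.959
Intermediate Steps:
P = -10891/2 (P = (½)*(-10891) = -10891/2 ≈ -5445.5)
W(A) = 3 (W(A) = (½)*6 = 3)
r(O, n) = 70 (r(O, n) = (-3 - 11)*(-8 + 3) = -14*(-5) = 70)
k(r(20, -4))/410790 - 114133/P = 70/410790 - 114133/(-10891/2) = 70*(1/410790) - 114133*(-2/10891) = 7/41079 + 228266/10891 = 9377015251/447391389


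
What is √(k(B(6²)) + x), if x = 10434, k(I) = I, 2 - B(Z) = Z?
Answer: 20*√26 ≈ 101.98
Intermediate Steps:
B(Z) = 2 - Z
√(k(B(6²)) + x) = √((2 - 1*6²) + 10434) = √((2 - 1*36) + 10434) = √((2 - 36) + 10434) = √(-34 + 10434) = √10400 = 20*√26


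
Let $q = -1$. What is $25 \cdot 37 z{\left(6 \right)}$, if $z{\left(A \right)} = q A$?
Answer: $-5550$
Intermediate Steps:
$z{\left(A \right)} = - A$
$25 \cdot 37 z{\left(6 \right)} = 25 \cdot 37 \left(\left(-1\right) 6\right) = 925 \left(-6\right) = -5550$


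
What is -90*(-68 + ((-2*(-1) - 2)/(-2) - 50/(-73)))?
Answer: 442260/73 ≈ 6058.4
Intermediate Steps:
-90*(-68 + ((-2*(-1) - 2)/(-2) - 50/(-73))) = -90*(-68 + ((2 - 2)*(-½) - 50*(-1/73))) = -90*(-68 + (0*(-½) + 50/73)) = -90*(-68 + (0 + 50/73)) = -90*(-68 + 50/73) = -90*(-4914/73) = 442260/73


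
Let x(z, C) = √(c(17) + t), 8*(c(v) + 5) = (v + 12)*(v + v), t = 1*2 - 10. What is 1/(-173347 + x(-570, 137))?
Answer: -2/346673 ≈ -5.7691e-6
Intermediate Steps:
t = -8 (t = 2 - 10 = -8)
c(v) = -5 + v*(12 + v)/4 (c(v) = -5 + ((v + 12)*(v + v))/8 = -5 + ((12 + v)*(2*v))/8 = -5 + (2*v*(12 + v))/8 = -5 + v*(12 + v)/4)
x(z, C) = 21/2 (x(z, C) = √((-5 + 3*17 + (¼)*17²) - 8) = √((-5 + 51 + (¼)*289) - 8) = √((-5 + 51 + 289/4) - 8) = √(473/4 - 8) = √(441/4) = 21/2)
1/(-173347 + x(-570, 137)) = 1/(-173347 + 21/2) = 1/(-346673/2) = -2/346673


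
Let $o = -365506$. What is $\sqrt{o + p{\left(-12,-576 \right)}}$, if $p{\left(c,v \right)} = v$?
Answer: $i \sqrt{366082} \approx 605.05 i$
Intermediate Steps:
$\sqrt{o + p{\left(-12,-576 \right)}} = \sqrt{-365506 - 576} = \sqrt{-366082} = i \sqrt{366082}$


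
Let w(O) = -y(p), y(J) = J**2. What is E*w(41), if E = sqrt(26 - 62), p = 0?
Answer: 0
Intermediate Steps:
w(O) = 0 (w(O) = -1*0**2 = -1*0 = 0)
E = 6*I (E = sqrt(-36) = 6*I ≈ 6.0*I)
E*w(41) = (6*I)*0 = 0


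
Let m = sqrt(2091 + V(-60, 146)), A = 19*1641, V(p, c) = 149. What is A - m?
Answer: 31179 - 8*sqrt(35) ≈ 31132.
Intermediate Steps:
A = 31179
m = 8*sqrt(35) (m = sqrt(2091 + 149) = sqrt(2240) = 8*sqrt(35) ≈ 47.329)
A - m = 31179 - 8*sqrt(35)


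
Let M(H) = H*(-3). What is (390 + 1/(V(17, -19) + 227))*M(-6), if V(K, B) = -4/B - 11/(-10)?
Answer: 304524000/43379 ≈ 7020.1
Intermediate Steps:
M(H) = -3*H
V(K, B) = 11/10 - 4/B (V(K, B) = -4/B - 11*(-⅒) = -4/B + 11/10 = 11/10 - 4/B)
(390 + 1/(V(17, -19) + 227))*M(-6) = (390 + 1/((11/10 - 4/(-19)) + 227))*(-3*(-6)) = (390 + 1/((11/10 - 4*(-1/19)) + 227))*18 = (390 + 1/((11/10 + 4/19) + 227))*18 = (390 + 1/(249/190 + 227))*18 = (390 + 1/(43379/190))*18 = (390 + 190/43379)*18 = (16918000/43379)*18 = 304524000/43379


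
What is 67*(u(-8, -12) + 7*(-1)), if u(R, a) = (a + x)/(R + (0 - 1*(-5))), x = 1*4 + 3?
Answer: -1072/3 ≈ -357.33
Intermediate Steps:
x = 7 (x = 4 + 3 = 7)
u(R, a) = (7 + a)/(5 + R) (u(R, a) = (a + 7)/(R + (0 - 1*(-5))) = (7 + a)/(R + (0 + 5)) = (7 + a)/(R + 5) = (7 + a)/(5 + R))
67*(u(-8, -12) + 7*(-1)) = 67*((7 - 12)/(5 - 8) + 7*(-1)) = 67*(-5/(-3) - 7) = 67*(-⅓*(-5) - 7) = 67*(5/3 - 7) = 67*(-16/3) = -1072/3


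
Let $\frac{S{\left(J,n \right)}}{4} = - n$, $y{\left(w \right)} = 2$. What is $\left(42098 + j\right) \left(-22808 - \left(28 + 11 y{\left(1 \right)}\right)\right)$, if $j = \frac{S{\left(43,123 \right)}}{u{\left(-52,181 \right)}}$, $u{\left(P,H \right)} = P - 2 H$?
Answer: $- \frac{66398924152}{69} \approx -9.623 \cdot 10^{8}$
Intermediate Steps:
$S{\left(J,n \right)} = - 4 n$ ($S{\left(J,n \right)} = 4 \left(- n\right) = - 4 n$)
$j = \frac{82}{69}$ ($j = \frac{\left(-4\right) 123}{-52 - 362} = - \frac{492}{-52 - 362} = - \frac{492}{-414} = \left(-492\right) \left(- \frac{1}{414}\right) = \frac{82}{69} \approx 1.1884$)
$\left(42098 + j\right) \left(-22808 - \left(28 + 11 y{\left(1 \right)}\right)\right) = \left(42098 + \frac{82}{69}\right) \left(-22808 - 50\right) = \frac{2904844 \left(-22808 - 50\right)}{69} = \frac{2904844}{69} \left(-22858\right) = - \frac{66398924152}{69}$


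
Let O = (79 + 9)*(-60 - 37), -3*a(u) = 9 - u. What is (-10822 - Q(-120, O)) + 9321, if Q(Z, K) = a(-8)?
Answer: -4486/3 ≈ -1495.3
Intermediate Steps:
a(u) = -3 + u/3 (a(u) = -(9 - u)/3 = -3 + u/3)
O = -8536 (O = 88*(-97) = -8536)
Q(Z, K) = -17/3 (Q(Z, K) = -3 + (1/3)*(-8) = -3 - 8/3 = -17/3)
(-10822 - Q(-120, O)) + 9321 = (-10822 - 1*(-17/3)) + 9321 = (-10822 + 17/3) + 9321 = -32449/3 + 9321 = -4486/3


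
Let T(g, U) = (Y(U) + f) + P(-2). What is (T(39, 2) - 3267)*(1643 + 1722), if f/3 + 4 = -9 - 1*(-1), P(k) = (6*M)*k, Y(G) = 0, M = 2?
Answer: -11195355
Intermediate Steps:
P(k) = 12*k (P(k) = (6*2)*k = 12*k)
f = -36 (f = -12 + 3*(-9 - 1*(-1)) = -12 + 3*(-9 + 1) = -12 + 3*(-8) = -12 - 24 = -36)
T(g, U) = -60 (T(g, U) = (0 - 36) + 12*(-2) = -36 - 24 = -60)
(T(39, 2) - 3267)*(1643 + 1722) = (-60 - 3267)*(1643 + 1722) = -3327*3365 = -11195355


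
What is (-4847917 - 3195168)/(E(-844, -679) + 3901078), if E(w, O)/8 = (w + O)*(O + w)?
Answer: -1608617/4491462 ≈ -0.35815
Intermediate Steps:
E(w, O) = 8*(O + w)² (E(w, O) = 8*((w + O)*(O + w)) = 8*((O + w)*(O + w)) = 8*(O + w)²)
(-4847917 - 3195168)/(E(-844, -679) + 3901078) = (-4847917 - 3195168)/(8*(-679 - 844)² + 3901078) = -8043085/(8*(-1523)² + 3901078) = -8043085/(8*2319529 + 3901078) = -8043085/(18556232 + 3901078) = -8043085/22457310 = -8043085*1/22457310 = -1608617/4491462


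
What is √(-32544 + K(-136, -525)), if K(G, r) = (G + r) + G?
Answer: I*√33341 ≈ 182.6*I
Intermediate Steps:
K(G, r) = r + 2*G
√(-32544 + K(-136, -525)) = √(-32544 + (-525 + 2*(-136))) = √(-32544 + (-525 - 272)) = √(-32544 - 797) = √(-33341) = I*√33341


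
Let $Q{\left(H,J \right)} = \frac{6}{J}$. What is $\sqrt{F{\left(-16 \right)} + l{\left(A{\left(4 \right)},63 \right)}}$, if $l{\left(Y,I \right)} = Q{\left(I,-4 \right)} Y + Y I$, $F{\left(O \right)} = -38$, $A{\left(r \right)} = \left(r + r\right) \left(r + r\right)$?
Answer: $\sqrt{3898} \approx 62.434$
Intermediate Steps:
$A{\left(r \right)} = 4 r^{2}$ ($A{\left(r \right)} = 2 r 2 r = 4 r^{2}$)
$l{\left(Y,I \right)} = - \frac{3 Y}{2} + I Y$ ($l{\left(Y,I \right)} = \frac{6}{-4} Y + Y I = 6 \left(- \frac{1}{4}\right) Y + I Y = - \frac{3 Y}{2} + I Y$)
$\sqrt{F{\left(-16 \right)} + l{\left(A{\left(4 \right)},63 \right)}} = \sqrt{-38 + \frac{4 \cdot 4^{2} \left(-3 + 2 \cdot 63\right)}{2}} = \sqrt{-38 + \frac{4 \cdot 16 \left(-3 + 126\right)}{2}} = \sqrt{-38 + \frac{1}{2} \cdot 64 \cdot 123} = \sqrt{-38 + 3936} = \sqrt{3898}$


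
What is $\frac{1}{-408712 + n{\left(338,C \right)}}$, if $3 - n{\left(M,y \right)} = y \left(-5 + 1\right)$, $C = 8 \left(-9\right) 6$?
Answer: $- \frac{1}{410437} \approx -2.4364 \cdot 10^{-6}$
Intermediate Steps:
$C = -432$ ($C = \left(-72\right) 6 = -432$)
$n{\left(M,y \right)} = 3 + 4 y$ ($n{\left(M,y \right)} = 3 - y \left(-5 + 1\right) = 3 - y \left(-4\right) = 3 - - 4 y = 3 + 4 y$)
$\frac{1}{-408712 + n{\left(338,C \right)}} = \frac{1}{-408712 + \left(3 + 4 \left(-432\right)\right)} = \frac{1}{-408712 + \left(3 - 1728\right)} = \frac{1}{-408712 - 1725} = \frac{1}{-410437} = - \frac{1}{410437}$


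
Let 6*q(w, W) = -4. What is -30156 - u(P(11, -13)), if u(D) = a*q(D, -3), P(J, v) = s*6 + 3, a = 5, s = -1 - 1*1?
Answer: -90458/3 ≈ -30153.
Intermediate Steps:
s = -2 (s = -1 - 1 = -2)
q(w, W) = -⅔ (q(w, W) = (⅙)*(-4) = -⅔)
P(J, v) = -9 (P(J, v) = -2*6 + 3 = -12 + 3 = -9)
u(D) = -10/3 (u(D) = 5*(-⅔) = -10/3)
-30156 - u(P(11, -13)) = -30156 - 1*(-10/3) = -30156 + 10/3 = -90458/3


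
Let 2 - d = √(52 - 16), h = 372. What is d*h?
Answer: -1488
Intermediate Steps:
d = -4 (d = 2 - √(52 - 16) = 2 - √36 = 2 - 1*6 = 2 - 6 = -4)
d*h = -4*372 = -1488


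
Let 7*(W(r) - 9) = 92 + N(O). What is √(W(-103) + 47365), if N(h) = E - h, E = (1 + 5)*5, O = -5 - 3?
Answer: 2*√580559/7 ≈ 217.70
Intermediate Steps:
O = -8
E = 30 (E = 6*5 = 30)
N(h) = 30 - h
W(r) = 193/7 (W(r) = 9 + (92 + (30 - 1*(-8)))/7 = 9 + (92 + (30 + 8))/7 = 9 + (92 + 38)/7 = 9 + (⅐)*130 = 9 + 130/7 = 193/7)
√(W(-103) + 47365) = √(193/7 + 47365) = √(331748/7) = 2*√580559/7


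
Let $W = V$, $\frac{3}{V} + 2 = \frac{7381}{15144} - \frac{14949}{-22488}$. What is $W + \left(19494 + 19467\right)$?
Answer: $\frac{58587347457}{1503880} \approx 38957.0$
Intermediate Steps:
$V = - \frac{5321223}{1503880}$ ($V = \frac{3}{-2 + \left(\frac{7381}{15144} - \frac{14949}{-22488}\right)} = \frac{3}{-2 + \left(7381 \cdot \frac{1}{15144} - - \frac{4983}{7496}\right)} = \frac{3}{-2 + \left(\frac{7381}{15144} + \frac{4983}{7496}\right)} = \frac{3}{-2 + \frac{2043602}{1773741}} = \frac{3}{- \frac{1503880}{1773741}} = 3 \left(- \frac{1773741}{1503880}\right) = - \frac{5321223}{1503880} \approx -3.5383$)
$W = - \frac{5321223}{1503880} \approx -3.5383$
$W + \left(19494 + 19467\right) = - \frac{5321223}{1503880} + \left(19494 + 19467\right) = - \frac{5321223}{1503880} + 38961 = \frac{58587347457}{1503880}$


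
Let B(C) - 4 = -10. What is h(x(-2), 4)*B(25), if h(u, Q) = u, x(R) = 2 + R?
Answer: 0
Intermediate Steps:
B(C) = -6 (B(C) = 4 - 10 = -6)
h(x(-2), 4)*B(25) = (2 - 2)*(-6) = 0*(-6) = 0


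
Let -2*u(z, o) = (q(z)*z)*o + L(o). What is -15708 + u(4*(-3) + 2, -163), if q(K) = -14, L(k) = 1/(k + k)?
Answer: -2802295/652 ≈ -4298.0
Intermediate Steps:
L(k) = 1/(2*k)
u(z, o) = -1/(4*o) + 7*o*z (u(z, o) = -((-14*z)*o + 1/(2*o))/2 = -(-14*o*z + 1/(2*o))/2 = -(1/(2*o) - 14*o*z)/2 = -1/(4*o) + 7*o*z)
-15708 + u(4*(-3) + 2, -163) = -15708 + (-1/4/(-163) + 7*(-163)*(4*(-3) + 2)) = -15708 + (-1/4*(-1/163) + 7*(-163)*(-12 + 2)) = -15708 + (1/652 + 7*(-163)*(-10)) = -15708 + (1/652 + 11410) = -15708 + 7439321/652 = -2802295/652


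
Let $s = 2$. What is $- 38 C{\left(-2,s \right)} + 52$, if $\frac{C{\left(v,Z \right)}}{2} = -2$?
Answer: $204$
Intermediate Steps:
$C{\left(v,Z \right)} = -4$ ($C{\left(v,Z \right)} = 2 \left(-2\right) = -4$)
$- 38 C{\left(-2,s \right)} + 52 = \left(-38\right) \left(-4\right) + 52 = 152 + 52 = 204$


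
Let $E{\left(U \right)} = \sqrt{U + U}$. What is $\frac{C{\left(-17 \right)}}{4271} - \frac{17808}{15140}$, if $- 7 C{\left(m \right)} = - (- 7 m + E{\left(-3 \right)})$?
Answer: $- \frac{18950147}{16165735} + \frac{i \sqrt{6}}{29897} \approx -1.1722 + 8.1931 \cdot 10^{-5} i$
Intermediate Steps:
$E{\left(U \right)} = \sqrt{2} \sqrt{U}$ ($E{\left(U \right)} = \sqrt{2 U} = \sqrt{2} \sqrt{U}$)
$C{\left(m \right)} = - m + \frac{i \sqrt{6}}{7}$ ($C{\left(m \right)} = - \frac{\left(-1\right) \left(- 7 m + \sqrt{2} \sqrt{-3}\right)}{7} = - \frac{\left(-1\right) \left(- 7 m + \sqrt{2} i \sqrt{3}\right)}{7} = - \frac{\left(-1\right) \left(- 7 m + i \sqrt{6}\right)}{7} = - \frac{7 m - i \sqrt{6}}{7} = - m + \frac{i \sqrt{6}}{7}$)
$\frac{C{\left(-17 \right)}}{4271} - \frac{17808}{15140} = \frac{\left(-1\right) \left(-17\right) + \frac{i \sqrt{6}}{7}}{4271} - \frac{17808}{15140} = \left(17 + \frac{i \sqrt{6}}{7}\right) \frac{1}{4271} - \frac{4452}{3785} = \left(\frac{17}{4271} + \frac{i \sqrt{6}}{29897}\right) - \frac{4452}{3785} = - \frac{18950147}{16165735} + \frac{i \sqrt{6}}{29897}$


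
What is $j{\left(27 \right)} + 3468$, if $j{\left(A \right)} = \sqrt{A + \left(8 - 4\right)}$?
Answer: $3468 + \sqrt{31} \approx 3473.6$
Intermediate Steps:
$j{\left(A \right)} = \sqrt{4 + A}$ ($j{\left(A \right)} = \sqrt{A + 4} = \sqrt{4 + A}$)
$j{\left(27 \right)} + 3468 = \sqrt{4 + 27} + 3468 = \sqrt{31} + 3468 = 3468 + \sqrt{31}$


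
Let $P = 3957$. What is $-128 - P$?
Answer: $-4085$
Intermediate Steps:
$-128 - P = -128 - 3957 = -4085$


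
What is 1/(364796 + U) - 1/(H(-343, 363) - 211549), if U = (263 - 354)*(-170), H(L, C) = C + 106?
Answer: 295673/40133273640 ≈ 7.3673e-6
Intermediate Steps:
H(L, C) = 106 + C
U = 15470 (U = -91*(-170) = 15470)
1/(364796 + U) - 1/(H(-343, 363) - 211549) = 1/(364796 + 15470) - 1/((106 + 363) - 211549) = 1/380266 - 1/(469 - 211549) = 1/380266 - 1/(-211080) = 1/380266 - 1*(-1/211080) = 1/380266 + 1/211080 = 295673/40133273640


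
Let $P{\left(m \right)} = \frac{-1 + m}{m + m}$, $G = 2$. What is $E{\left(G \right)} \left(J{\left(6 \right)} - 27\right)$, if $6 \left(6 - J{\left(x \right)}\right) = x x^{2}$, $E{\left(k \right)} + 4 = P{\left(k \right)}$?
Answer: $\frac{855}{4} \approx 213.75$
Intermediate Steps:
$P{\left(m \right)} = \frac{-1 + m}{2 m}$
$E{\left(k \right)} = -4 + \frac{-1 + k}{2 k}$
$J{\left(x \right)} = 6 - \frac{x^{3}}{6}$ ($J{\left(x \right)} = 6 - \frac{x x^{2}}{6} = 6 - \frac{x^{3}}{6}$)
$E{\left(G \right)} \left(J{\left(6 \right)} - 27\right) = \frac{-1 - 14}{2 \cdot 2} \left(\left(6 - \frac{6^{3}}{6}\right) - 27\right) = \frac{1}{2} \cdot \frac{1}{2} \left(-1 - 14\right) \left(\left(6 - 36\right) - 27\right) = \frac{1}{2} \cdot \frac{1}{2} \left(-15\right) \left(\left(6 - 36\right) - 27\right) = - \frac{15 \left(-30 - 27\right)}{4} = \left(- \frac{15}{4}\right) \left(-57\right) = \frac{855}{4}$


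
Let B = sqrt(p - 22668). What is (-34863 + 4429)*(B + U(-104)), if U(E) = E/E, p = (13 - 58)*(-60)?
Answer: -30434 - 486944*I*sqrt(78) ≈ -30434.0 - 4.3006e+6*I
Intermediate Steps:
p = 2700 (p = -45*(-60) = 2700)
B = 16*I*sqrt(78) (B = sqrt(2700 - 22668) = sqrt(-19968) = 16*I*sqrt(78) ≈ 141.31*I)
U(E) = 1
(-34863 + 4429)*(B + U(-104)) = (-34863 + 4429)*(16*I*sqrt(78) + 1) = -30434*(1 + 16*I*sqrt(78)) = -30434 - 486944*I*sqrt(78)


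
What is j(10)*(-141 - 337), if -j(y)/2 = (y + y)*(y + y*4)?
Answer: 956000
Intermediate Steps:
j(y) = -20*y² (j(y) = -2*(y + y)*(y + y*4) = -2*2*y*(y + 4*y) = -2*2*y*5*y = -20*y²)
j(10)*(-141 - 337) = (-20*10²)*(-141 - 337) = -20*100*(-478) = -2000*(-478) = 956000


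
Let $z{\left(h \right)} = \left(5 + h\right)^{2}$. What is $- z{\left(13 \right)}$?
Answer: $-324$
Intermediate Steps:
$- z{\left(13 \right)} = - \left(5 + 13\right)^{2} = - 18^{2} = \left(-1\right) 324 = -324$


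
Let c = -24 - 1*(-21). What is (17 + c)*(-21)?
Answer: -294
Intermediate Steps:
c = -3 (c = -24 + 21 = -3)
(17 + c)*(-21) = (17 - 3)*(-21) = 14*(-21) = -294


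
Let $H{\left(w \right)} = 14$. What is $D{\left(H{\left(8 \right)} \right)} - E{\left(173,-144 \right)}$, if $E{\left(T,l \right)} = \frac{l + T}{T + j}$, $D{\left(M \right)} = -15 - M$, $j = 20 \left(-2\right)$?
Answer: $- \frac{3886}{133} \approx -29.218$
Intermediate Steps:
$j = -40$
$E{\left(T,l \right)} = \frac{T + l}{-40 + T}$ ($E{\left(T,l \right)} = \frac{l + T}{T - 40} = \frac{T + l}{-40 + T}$)
$D{\left(H{\left(8 \right)} \right)} - E{\left(173,-144 \right)} = \left(-15 - 14\right) - \frac{173 - 144}{-40 + 173} = \left(-15 - 14\right) - \frac{1}{133} \cdot 29 = -29 - \frac{1}{133} \cdot 29 = -29 - \frac{29}{133} = - \frac{3886}{133}$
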